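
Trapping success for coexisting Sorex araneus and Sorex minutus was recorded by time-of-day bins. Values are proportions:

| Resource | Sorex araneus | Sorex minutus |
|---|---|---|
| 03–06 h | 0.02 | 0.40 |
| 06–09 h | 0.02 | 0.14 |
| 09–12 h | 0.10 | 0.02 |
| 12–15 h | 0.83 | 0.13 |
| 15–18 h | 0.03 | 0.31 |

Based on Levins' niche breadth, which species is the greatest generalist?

Σp_aranᵢ² = 0.02² + 0.02² + 0.10² + 0.83² + 0.03² = 0.0004 + 0.0004 + 0.0100 + 0.6889 + 0.0009 = 0.7006
B_aran = 1 / 0.7006 = 1.4273
Σp_minuᵢ² = 0.40² + 0.14² + 0.02² + 0.13² + 0.31² = 0.1600 + 0.0196 + 0.0004 + 0.0169 + 0.0961 = 0.2930
B_minu = 1 / 0.2930 = 3.4130
Highest B → broadest niche (most generalist): Sorex minutus (B = 3.41).

Sorex minutus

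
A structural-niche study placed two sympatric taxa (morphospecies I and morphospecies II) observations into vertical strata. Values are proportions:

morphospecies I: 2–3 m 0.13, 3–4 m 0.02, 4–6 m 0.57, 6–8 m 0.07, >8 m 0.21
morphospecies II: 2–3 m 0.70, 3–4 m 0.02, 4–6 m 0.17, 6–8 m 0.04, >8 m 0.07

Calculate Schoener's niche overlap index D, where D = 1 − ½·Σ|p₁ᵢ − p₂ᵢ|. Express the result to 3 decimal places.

Σ|p₁ᵢ − p₂ᵢ| = 0.57 + 0.00 + 0.40 + 0.03 + 0.14 = 1.14
D = 1 − ½ × 1.14 = 1 − 0.570 = 0.43000

0.430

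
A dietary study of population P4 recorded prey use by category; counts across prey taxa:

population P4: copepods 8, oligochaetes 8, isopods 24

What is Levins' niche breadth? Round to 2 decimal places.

Proportions for population P4 (n=40): 8/40=0.2000, 8/40=0.2000, 24/40=0.6000
Σpᵢ² = 0.2000² + 0.2000² + 0.6000² = 0.040000 + 0.040000 + 0.360000 = 0.440000
B = 1 / 0.440000 = 2.2727

2.27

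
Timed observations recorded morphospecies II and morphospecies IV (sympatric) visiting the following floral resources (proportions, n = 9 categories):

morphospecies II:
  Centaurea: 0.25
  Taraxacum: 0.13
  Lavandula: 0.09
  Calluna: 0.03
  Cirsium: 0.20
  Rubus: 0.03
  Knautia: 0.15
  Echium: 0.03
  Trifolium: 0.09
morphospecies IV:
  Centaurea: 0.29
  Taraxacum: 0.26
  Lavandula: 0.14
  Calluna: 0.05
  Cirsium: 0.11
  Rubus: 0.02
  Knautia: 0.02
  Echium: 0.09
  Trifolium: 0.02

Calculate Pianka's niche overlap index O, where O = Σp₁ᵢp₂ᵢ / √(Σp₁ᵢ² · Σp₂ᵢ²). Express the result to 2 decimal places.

Σ p₁ᵢp₂ᵢ = 0.0725 + 0.0338 + 0.0126 + 0.0015 + 0.0220 + 0.0006 + 0.0030 + 0.0027 + 0.0018 = 0.1505
Σp_1ᵢ² = 0.25² + 0.13² + 0.09² + 0.03² + 0.20² + 0.03² + 0.15² + 0.03² + 0.09² = 0.0625 + 0.0169 + 0.0081 + 0.0009 + 0.0400 + 0.0009 + 0.0225 + 0.0009 + 0.0081 = 0.1608
Σp_2ᵢ² = 0.29² + 0.26² + 0.14² + 0.05² + 0.11² + 0.02² + 0.02² + 0.09² + 0.02² = 0.0841 + 0.0676 + 0.0196 + 0.0025 + 0.0121 + 0.0004 + 0.0004 + 0.0081 + 0.0004 = 0.1952
O = 0.1505 / √(0.1608 × 0.1952) = 0.1505 / 0.17717 = 0.8495

0.85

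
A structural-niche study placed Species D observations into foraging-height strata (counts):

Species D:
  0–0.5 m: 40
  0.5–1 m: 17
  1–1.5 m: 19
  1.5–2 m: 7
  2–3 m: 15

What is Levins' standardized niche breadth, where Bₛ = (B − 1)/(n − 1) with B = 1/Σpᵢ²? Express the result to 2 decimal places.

Proportions for Species D (n=98): 40/98=0.4082, 17/98=0.1735, 19/98=0.1939, 7/98=0.0714, 15/98=0.1531
Σpᵢ² = 0.4082² + 0.1735² + 0.1939² + 0.0714² + 0.1531² = 0.166627 + 0.030102 + 0.037597 + 0.005098 + 0.023440 = 0.262864
B = 1 / 0.262864 = 3.8042
Bₛ = (B − 1)/(n − 1) = (3.8042 − 1)/(5 − 1) = 2.8042/4 = 0.7011

0.70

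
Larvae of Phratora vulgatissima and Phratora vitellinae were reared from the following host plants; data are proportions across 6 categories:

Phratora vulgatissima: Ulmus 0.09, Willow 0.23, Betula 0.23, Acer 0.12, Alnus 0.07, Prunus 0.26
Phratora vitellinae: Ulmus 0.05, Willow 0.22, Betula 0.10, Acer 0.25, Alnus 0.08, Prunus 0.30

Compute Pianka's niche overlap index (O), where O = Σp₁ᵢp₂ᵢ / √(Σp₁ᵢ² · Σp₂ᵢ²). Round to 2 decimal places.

Σ p₁ᵢp₂ᵢ = 0.0045 + 0.0506 + 0.0230 + 0.0300 + 0.0056 + 0.0780 = 0.1917
Σp_1ᵢ² = 0.09² + 0.23² + 0.23² + 0.12² + 0.07² + 0.26² = 0.0081 + 0.0529 + 0.0529 + 0.0144 + 0.0049 + 0.0676 = 0.2008
Σp_2ᵢ² = 0.05² + 0.22² + 0.10² + 0.25² + 0.08² + 0.30² = 0.0025 + 0.0484 + 0.0100 + 0.0625 + 0.0064 + 0.0900 = 0.2198
O = 0.1917 / √(0.2008 × 0.2198) = 0.1917 / 0.21009 = 0.9125

0.91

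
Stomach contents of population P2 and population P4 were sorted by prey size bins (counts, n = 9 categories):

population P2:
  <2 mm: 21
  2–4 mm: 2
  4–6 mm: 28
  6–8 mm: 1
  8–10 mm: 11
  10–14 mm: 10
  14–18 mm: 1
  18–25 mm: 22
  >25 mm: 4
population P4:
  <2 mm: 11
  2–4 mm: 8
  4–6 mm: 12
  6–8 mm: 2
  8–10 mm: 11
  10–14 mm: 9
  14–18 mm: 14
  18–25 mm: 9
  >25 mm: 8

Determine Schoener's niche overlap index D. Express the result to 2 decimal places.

0.67

Proportions for population P2 (n=100): 21/100=0.2100, 2/100=0.0200, 28/100=0.2800, 1/100=0.0100, 11/100=0.1100, 10/100=0.1000, 1/100=0.0100, 22/100=0.2200, 4/100=0.0400
Proportions for population P4 (n=84): 11/84=0.1310, 8/84=0.0952, 12/84=0.1429, 2/84=0.0238, 11/84=0.1310, 9/84=0.1071, 14/84=0.1667, 9/84=0.1071, 8/84=0.0952
Σ|p₁ᵢ − p₂ᵢ| = 0.0790 + 0.0752 + 0.1371 + 0.0138 + 0.0210 + 0.0071 + 0.1567 + 0.1129 + 0.0552 = 0.6580
D = 1 − ½ × 0.6580 = 1 − 0.32900 = 0.67100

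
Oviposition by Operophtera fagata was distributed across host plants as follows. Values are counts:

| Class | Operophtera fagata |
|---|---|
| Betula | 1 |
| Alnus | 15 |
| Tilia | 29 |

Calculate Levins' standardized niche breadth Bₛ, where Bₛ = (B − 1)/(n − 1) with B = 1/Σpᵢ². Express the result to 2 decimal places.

Proportions for Operophtera fagata (n=45): 1/45=0.0222, 15/45=0.3333, 29/45=0.6444
Σpᵢ² = 0.0222² + 0.3333² + 0.6444² = 0.000493 + 0.111089 + 0.415251 = 0.526833
B = 1 / 0.526833 = 1.8981
Bₛ = (B − 1)/(n − 1) = (1.8981 − 1)/(3 − 1) = 0.8981/2 = 0.4491

0.45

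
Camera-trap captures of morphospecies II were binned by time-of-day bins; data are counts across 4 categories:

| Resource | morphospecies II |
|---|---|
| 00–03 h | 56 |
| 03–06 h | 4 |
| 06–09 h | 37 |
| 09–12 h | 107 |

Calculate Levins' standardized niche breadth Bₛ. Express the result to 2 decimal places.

Proportions for morphospecies II (n=204): 56/204=0.2745, 4/204=0.0196, 37/204=0.1814, 107/204=0.5245
Σpᵢ² = 0.2745² + 0.0196² + 0.1814² + 0.5245² = 0.075350 + 0.000384 + 0.032906 + 0.275100 = 0.383740
B = 1 / 0.383740 = 2.6059
Bₛ = (B − 1)/(n − 1) = (2.6059 − 1)/(4 − 1) = 1.6059/3 = 0.5353

0.54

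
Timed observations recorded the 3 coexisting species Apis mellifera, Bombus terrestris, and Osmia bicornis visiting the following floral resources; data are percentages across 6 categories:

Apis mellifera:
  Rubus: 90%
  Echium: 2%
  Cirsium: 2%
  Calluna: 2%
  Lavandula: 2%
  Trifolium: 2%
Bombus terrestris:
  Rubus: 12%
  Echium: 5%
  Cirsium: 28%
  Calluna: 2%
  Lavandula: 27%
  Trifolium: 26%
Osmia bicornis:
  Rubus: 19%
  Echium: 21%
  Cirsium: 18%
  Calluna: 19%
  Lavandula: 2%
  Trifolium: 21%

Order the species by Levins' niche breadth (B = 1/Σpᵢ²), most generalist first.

Osmia bicornis > Bombus terrestris > Apis mellifera

Convert percentages to proportions (divide by 100).
Σp_mellᵢ² = 0.90² + 0.02² + 0.02² + 0.02² + 0.02² + 0.02² = 0.8100 + 0.0004 + 0.0004 + 0.0004 + 0.0004 + 0.0004 = 0.8120
B_mell = 1 / 0.8120 = 1.2315
Σp_terrᵢ² = 0.12² + 0.05² + 0.28² + 0.02² + 0.27² + 0.26² = 0.0144 + 0.0025 + 0.0784 + 0.0004 + 0.0729 + 0.0676 = 0.2362
B_terr = 1 / 0.2362 = 4.2337
Σp_bicoᵢ² = 0.19² + 0.21² + 0.18² + 0.19² + 0.02² + 0.21² = 0.0361 + 0.0441 + 0.0324 + 0.0361 + 0.0004 + 0.0441 = 0.1932
B_bico = 1 / 0.1932 = 5.1760
Ranking by B (broadest → narrowest): Osmia bicornis (5.18) > Bombus terrestris (4.23) > Apis mellifera (1.23)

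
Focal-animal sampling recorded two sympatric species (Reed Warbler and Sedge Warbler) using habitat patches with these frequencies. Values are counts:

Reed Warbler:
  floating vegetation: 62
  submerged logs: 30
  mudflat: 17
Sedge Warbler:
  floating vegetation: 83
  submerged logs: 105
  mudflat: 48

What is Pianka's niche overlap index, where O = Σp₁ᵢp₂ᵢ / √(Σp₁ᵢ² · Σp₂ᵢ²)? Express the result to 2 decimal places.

Proportions for Reed Warbler (n=109): 62/109=0.5688, 30/109=0.2752, 17/109=0.1560
Proportions for Sedge Warbler (n=236): 83/236=0.3517, 105/236=0.4449, 48/236=0.2034
Σ p₁ᵢp₂ᵢ = 0.200047 + 0.122436 + 0.031730 = 0.354213
Σp_1ᵢ² = 0.5688² + 0.2752² + 0.1560² = 0.323533 + 0.075735 + 0.024336 = 0.423604
Σp_2ᵢ² = 0.3517² + 0.4449² + 0.2034² = 0.123693 + 0.197936 + 0.041372 = 0.363001
O = 0.354213 / √(0.423604 × 0.363001) = 0.354213 / 0.3921335 = 0.9033

0.90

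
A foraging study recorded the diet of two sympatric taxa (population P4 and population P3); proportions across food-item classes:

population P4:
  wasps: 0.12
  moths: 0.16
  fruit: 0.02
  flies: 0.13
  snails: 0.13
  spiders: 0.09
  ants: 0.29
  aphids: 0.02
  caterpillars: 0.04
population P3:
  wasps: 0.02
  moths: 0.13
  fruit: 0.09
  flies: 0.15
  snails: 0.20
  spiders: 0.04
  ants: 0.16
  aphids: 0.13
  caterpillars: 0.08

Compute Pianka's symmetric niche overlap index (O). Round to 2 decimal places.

Σ p₁ᵢp₂ᵢ = 0.0024 + 0.0208 + 0.0018 + 0.0195 + 0.0260 + 0.0036 + 0.0464 + 0.0026 + 0.0032 = 0.1263
Σp_1ᵢ² = 0.12² + 0.16² + 0.02² + 0.13² + 0.13² + 0.09² + 0.29² + 0.02² + 0.04² = 0.0144 + 0.0256 + 0.0004 + 0.0169 + 0.0169 + 0.0081 + 0.0841 + 0.0004 + 0.0016 = 0.1684
Σp_2ᵢ² = 0.02² + 0.13² + 0.09² + 0.15² + 0.20² + 0.04² + 0.16² + 0.13² + 0.08² = 0.0004 + 0.0169 + 0.0081 + 0.0225 + 0.0400 + 0.0016 + 0.0256 + 0.0169 + 0.0064 = 0.1384
O = 0.1263 / √(0.1684 × 0.1384) = 0.1263 / 0.15266 = 0.8273

0.83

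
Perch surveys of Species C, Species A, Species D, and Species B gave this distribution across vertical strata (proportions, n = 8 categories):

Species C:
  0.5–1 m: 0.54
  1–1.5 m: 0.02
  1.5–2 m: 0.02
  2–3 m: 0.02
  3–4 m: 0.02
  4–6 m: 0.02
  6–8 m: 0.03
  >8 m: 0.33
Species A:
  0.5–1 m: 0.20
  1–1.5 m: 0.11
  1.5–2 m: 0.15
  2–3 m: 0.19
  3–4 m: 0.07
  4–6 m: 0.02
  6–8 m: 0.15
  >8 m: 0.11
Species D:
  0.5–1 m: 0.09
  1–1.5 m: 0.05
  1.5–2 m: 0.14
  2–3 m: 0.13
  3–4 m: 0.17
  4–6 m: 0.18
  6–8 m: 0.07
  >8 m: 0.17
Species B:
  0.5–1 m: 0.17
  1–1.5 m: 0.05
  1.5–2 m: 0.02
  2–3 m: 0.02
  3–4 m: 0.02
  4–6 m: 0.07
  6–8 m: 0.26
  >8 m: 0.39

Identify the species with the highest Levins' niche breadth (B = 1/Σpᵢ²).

Species D

Σp_Cᵢ² = 0.54² + 0.02² + 0.02² + 0.02² + 0.02² + 0.02² + 0.03² + 0.33² = 0.2916 + 0.0004 + 0.0004 + 0.0004 + 0.0004 + 0.0004 + 0.0009 + 0.1089 = 0.4034
B_C = 1 / 0.4034 = 2.4789
Σp_Aᵢ² = 0.20² + 0.11² + 0.15² + 0.19² + 0.07² + 0.02² + 0.15² + 0.11² = 0.0400 + 0.0121 + 0.0225 + 0.0361 + 0.0049 + 0.0004 + 0.0225 + 0.0121 = 0.1506
B_A = 1 / 0.1506 = 6.6401
Σp_Dᵢ² = 0.09² + 0.05² + 0.14² + 0.13² + 0.17² + 0.18² + 0.07² + 0.17² = 0.0081 + 0.0025 + 0.0196 + 0.0169 + 0.0289 + 0.0324 + 0.0049 + 0.0289 = 0.1422
B_D = 1 / 0.1422 = 7.0323
Σp_Bᵢ² = 0.17² + 0.05² + 0.02² + 0.02² + 0.02² + 0.07² + 0.26² + 0.39² = 0.0289 + 0.0025 + 0.0004 + 0.0004 + 0.0004 + 0.0049 + 0.0676 + 0.1521 = 0.2572
B_B = 1 / 0.2572 = 3.8880
Highest B → broadest niche (most generalist): Species D (B = 7.03).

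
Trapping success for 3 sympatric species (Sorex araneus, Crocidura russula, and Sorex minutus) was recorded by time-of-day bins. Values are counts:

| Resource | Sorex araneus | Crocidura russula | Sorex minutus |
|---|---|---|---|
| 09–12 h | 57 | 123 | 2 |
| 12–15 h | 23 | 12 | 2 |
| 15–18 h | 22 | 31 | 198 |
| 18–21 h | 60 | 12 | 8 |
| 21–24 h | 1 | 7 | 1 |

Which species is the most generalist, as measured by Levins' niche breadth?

Proportions for Sorex araneus (n=163): 57/163=0.3497, 23/163=0.1411, 22/163=0.1350, 60/163=0.3681, 1/163=0.0061
Proportions for Crocidura russula (n=185): 123/185=0.6649, 12/185=0.0649, 31/185=0.1676, 12/185=0.0649, 7/185=0.0378
Proportions for Sorex minutus (n=211): 2/211=0.0095, 2/211=0.0095, 198/211=0.9384, 8/211=0.0379, 1/211=0.0047
Σp_aranᵢ² = 0.3497² + 0.1411² + 0.1350² + 0.3681² + 0.0061² = 0.122290 + 0.019909 + 0.018225 + 0.135498 + 0.000037 = 0.295959
B_aran = 1 / 0.295959 = 3.3788
Σp_russᵢ² = 0.6649² + 0.0649² + 0.1676² + 0.0649² + 0.0378² = 0.442092 + 0.004212 + 0.028090 + 0.004212 + 0.001429 = 0.480035
B_russ = 1 / 0.480035 = 2.0832
Σp_minuᵢ² = 0.0095² + 0.0095² + 0.9384² + 0.0379² + 0.0047² = 0.000090 + 0.000090 + 0.880595 + 0.001436 + 0.000022 = 0.882233
B_minu = 1 / 0.882233 = 1.1335
Highest B → broadest niche (most generalist): Sorex araneus (B = 3.38).

Sorex araneus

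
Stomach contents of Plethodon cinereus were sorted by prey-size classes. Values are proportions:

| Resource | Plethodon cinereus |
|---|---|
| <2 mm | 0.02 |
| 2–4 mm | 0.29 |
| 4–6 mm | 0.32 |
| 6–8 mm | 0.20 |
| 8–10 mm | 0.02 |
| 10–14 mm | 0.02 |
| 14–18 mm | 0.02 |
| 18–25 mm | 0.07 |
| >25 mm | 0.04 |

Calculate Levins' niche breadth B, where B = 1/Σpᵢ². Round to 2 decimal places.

Σpᵢ² = 0.02² + 0.29² + 0.32² + 0.20² + 0.02² + 0.02² + 0.02² + 0.07² + 0.04² = 0.0004 + 0.0841 + 0.1024 + 0.0400 + 0.0004 + 0.0004 + 0.0004 + 0.0049 + 0.0016 = 0.2346
B = 1 / 0.2346 = 4.2626

4.26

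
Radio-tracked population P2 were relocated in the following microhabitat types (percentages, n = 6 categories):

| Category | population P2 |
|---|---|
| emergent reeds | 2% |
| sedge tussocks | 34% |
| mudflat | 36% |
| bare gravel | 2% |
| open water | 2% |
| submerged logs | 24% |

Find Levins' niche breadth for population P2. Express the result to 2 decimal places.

3.29

Convert percentages to proportions (divide by 100).
Σpᵢ² = 0.02² + 0.34² + 0.36² + 0.02² + 0.02² + 0.24² = 0.0004 + 0.1156 + 0.1296 + 0.0004 + 0.0004 + 0.0576 = 0.3040
B = 1 / 0.3040 = 3.2895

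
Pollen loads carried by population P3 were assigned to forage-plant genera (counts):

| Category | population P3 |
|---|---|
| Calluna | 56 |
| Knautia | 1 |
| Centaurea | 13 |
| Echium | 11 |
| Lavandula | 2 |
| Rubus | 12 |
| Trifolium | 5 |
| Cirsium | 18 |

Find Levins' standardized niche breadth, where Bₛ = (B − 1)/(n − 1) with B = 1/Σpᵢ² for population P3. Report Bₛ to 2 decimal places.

Proportions for population P3 (n=118): 56/118=0.4746, 1/118=0.0085, 13/118=0.1102, 11/118=0.0932, 2/118=0.0169, 12/118=0.1017, 5/118=0.0424, 18/118=0.1525
Σpᵢ² = 0.4746² + 0.0085² + 0.1102² + 0.0932² + 0.0169² + 0.1017² + 0.0424² + 0.1525² = 0.225245 + 0.000072 + 0.012144 + 0.008686 + 0.000286 + 0.010343 + 0.001798 + 0.023256 = 0.281830
B = 1 / 0.281830 = 3.5482
Bₛ = (B − 1)/(n − 1) = (3.5482 − 1)/(8 − 1) = 2.5482/7 = 0.3640

0.36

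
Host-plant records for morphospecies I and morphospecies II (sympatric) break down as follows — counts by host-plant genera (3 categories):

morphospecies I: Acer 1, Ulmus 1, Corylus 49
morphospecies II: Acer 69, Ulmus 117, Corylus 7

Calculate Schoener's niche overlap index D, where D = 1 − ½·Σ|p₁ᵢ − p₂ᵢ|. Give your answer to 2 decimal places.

0.08

Proportions for morphospecies I (n=51): 1/51=0.0196, 1/51=0.0196, 49/51=0.9608
Proportions for morphospecies II (n=193): 69/193=0.3575, 117/193=0.6062, 7/193=0.0363
Σ|p₁ᵢ − p₂ᵢ| = 0.3379 + 0.5866 + 0.9245 = 1.8490
D = 1 − ½ × 1.8490 = 1 − 0.92450 = 0.07550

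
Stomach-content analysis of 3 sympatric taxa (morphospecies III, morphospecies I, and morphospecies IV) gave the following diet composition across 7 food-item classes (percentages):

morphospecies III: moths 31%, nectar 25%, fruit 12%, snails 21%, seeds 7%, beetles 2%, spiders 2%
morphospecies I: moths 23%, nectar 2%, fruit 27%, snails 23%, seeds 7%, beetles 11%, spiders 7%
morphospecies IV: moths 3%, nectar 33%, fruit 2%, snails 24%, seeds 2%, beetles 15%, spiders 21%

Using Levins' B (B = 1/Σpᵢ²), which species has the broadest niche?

Convert percentages to proportions (divide by 100).
Σp_IIIᵢ² = 0.31² + 0.25² + 0.12² + 0.21² + 0.07² + 0.02² + 0.02² = 0.0961 + 0.0625 + 0.0144 + 0.0441 + 0.0049 + 0.0004 + 0.0004 = 0.2228
B_III = 1 / 0.2228 = 4.4883
Σp_Iᵢ² = 0.23² + 0.02² + 0.27² + 0.23² + 0.07² + 0.11² + 0.07² = 0.0529 + 0.0004 + 0.0729 + 0.0529 + 0.0049 + 0.0121 + 0.0049 = 0.2010
B_I = 1 / 0.2010 = 4.9751
Σp_IVᵢ² = 0.03² + 0.33² + 0.02² + 0.24² + 0.02² + 0.15² + 0.21² = 0.0009 + 0.1089 + 0.0004 + 0.0576 + 0.0004 + 0.0225 + 0.0441 = 0.2348
B_IV = 1 / 0.2348 = 4.2589
Highest B → broadest niche (most generalist): morphospecies I (B = 4.98).

morphospecies I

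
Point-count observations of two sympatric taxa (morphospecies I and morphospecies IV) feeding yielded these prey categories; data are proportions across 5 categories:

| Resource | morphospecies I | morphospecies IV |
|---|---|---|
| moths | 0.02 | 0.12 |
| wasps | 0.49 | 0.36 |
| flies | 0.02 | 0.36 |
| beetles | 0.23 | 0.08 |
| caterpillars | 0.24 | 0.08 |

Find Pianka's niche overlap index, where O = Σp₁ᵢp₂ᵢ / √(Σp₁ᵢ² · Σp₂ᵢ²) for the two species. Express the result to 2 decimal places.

0.70

Σ p₁ᵢp₂ᵢ = 0.0024 + 0.1764 + 0.0072 + 0.0184 + 0.0192 = 0.2236
Σp_1ᵢ² = 0.02² + 0.49² + 0.02² + 0.23² + 0.24² = 0.0004 + 0.2401 + 0.0004 + 0.0529 + 0.0576 = 0.3514
Σp_2ᵢ² = 0.12² + 0.36² + 0.36² + 0.08² + 0.08² = 0.0144 + 0.1296 + 0.1296 + 0.0064 + 0.0064 = 0.2864
O = 0.2236 / √(0.3514 × 0.2864) = 0.2236 / 0.31724 = 0.7048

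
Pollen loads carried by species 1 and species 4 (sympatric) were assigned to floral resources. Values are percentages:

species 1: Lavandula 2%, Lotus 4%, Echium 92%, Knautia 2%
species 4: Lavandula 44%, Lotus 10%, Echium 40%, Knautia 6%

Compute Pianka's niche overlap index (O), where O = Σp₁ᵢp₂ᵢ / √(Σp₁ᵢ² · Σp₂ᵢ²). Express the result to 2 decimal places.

Convert percentages to proportions (divide by 100).
Σ p₁ᵢp₂ᵢ = 0.0088 + 0.0040 + 0.3680 + 0.0012 = 0.3820
Σp_1ᵢ² = 0.02² + 0.04² + 0.92² + 0.02² = 0.0004 + 0.0016 + 0.8464 + 0.0004 = 0.8488
Σp_2ᵢ² = 0.44² + 0.10² + 0.40² + 0.06² = 0.1936 + 0.0100 + 0.1600 + 0.0036 = 0.3672
O = 0.3820 / √(0.8488 × 0.3672) = 0.3820 / 0.55828 = 0.6842

0.68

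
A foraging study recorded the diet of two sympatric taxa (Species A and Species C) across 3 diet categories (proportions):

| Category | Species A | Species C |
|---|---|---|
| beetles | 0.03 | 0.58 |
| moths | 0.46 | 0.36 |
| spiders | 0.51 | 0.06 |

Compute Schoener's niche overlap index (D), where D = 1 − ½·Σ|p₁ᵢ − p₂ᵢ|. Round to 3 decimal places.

0.450

Σ|p₁ᵢ − p₂ᵢ| = 0.55 + 0.10 + 0.45 = 1.10
D = 1 − ½ × 1.10 = 1 − 0.550 = 0.45000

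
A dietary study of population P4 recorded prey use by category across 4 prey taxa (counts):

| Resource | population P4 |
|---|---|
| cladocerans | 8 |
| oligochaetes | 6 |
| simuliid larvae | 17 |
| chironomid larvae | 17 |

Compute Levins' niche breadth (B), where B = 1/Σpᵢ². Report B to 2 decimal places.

3.40

Proportions for population P4 (n=48): 8/48=0.1667, 6/48=0.1250, 17/48=0.3542, 17/48=0.3542
Σpᵢ² = 0.1667² + 0.1250² + 0.3542² + 0.3542² = 0.027789 + 0.015625 + 0.125458 + 0.125458 = 0.294330
B = 1 / 0.294330 = 3.3975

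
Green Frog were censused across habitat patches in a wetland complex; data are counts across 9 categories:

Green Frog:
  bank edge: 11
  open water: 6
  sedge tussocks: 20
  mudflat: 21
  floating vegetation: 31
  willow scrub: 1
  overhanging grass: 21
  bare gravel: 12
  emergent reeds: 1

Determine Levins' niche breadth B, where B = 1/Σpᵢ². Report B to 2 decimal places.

Proportions for Green Frog (n=124): 11/124=0.0887, 6/124=0.0484, 20/124=0.1613, 21/124=0.1694, 31/124=0.2500, 1/124=0.0081, 21/124=0.1694, 12/124=0.0968, 1/124=0.0081
Σpᵢ² = 0.0887² + 0.0484² + 0.1613² + 0.1694² + 0.2500² + 0.0081² + 0.1694² + 0.0968² + 0.0081² = 0.007868 + 0.002343 + 0.026018 + 0.028696 + 0.062500 + 0.000066 + 0.028696 + 0.009370 + 0.000066 = 0.165623
B = 1 / 0.165623 = 6.0378

6.04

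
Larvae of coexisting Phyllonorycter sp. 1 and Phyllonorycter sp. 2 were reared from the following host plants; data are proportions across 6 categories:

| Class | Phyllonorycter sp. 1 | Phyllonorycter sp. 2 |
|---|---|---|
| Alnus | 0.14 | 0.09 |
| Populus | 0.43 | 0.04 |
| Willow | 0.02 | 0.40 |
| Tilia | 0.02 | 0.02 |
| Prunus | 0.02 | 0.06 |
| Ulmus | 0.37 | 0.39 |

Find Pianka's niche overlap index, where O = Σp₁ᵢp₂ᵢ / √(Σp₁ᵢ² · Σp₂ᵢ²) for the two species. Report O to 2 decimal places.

Σ p₁ᵢp₂ᵢ = 0.0126 + 0.0172 + 0.0080 + 0.0004 + 0.0012 + 0.1443 = 0.1837
Σp_1ᵢ² = 0.14² + 0.43² + 0.02² + 0.02² + 0.02² + 0.37² = 0.0196 + 0.1849 + 0.0004 + 0.0004 + 0.0004 + 0.1369 = 0.3426
Σp_2ᵢ² = 0.09² + 0.04² + 0.40² + 0.02² + 0.06² + 0.39² = 0.0081 + 0.0016 + 0.1600 + 0.0004 + 0.0036 + 0.1521 = 0.3258
O = 0.1837 / √(0.3426 × 0.3258) = 0.1837 / 0.33409 = 0.5499

0.55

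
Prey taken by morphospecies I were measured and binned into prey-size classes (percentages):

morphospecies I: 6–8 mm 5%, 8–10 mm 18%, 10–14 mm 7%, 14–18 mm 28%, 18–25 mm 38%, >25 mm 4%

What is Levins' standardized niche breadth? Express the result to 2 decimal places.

Convert percentages to proportions (divide by 100).
Σpᵢ² = 0.05² + 0.18² + 0.07² + 0.28² + 0.38² + 0.04² = 0.0025 + 0.0324 + 0.0049 + 0.0784 + 0.1444 + 0.0016 = 0.2642
B = 1 / 0.2642 = 3.7850
Bₛ = (B − 1)/(n − 1) = (3.7850 − 1)/(6 − 1) = 2.7850/5 = 0.5570

0.56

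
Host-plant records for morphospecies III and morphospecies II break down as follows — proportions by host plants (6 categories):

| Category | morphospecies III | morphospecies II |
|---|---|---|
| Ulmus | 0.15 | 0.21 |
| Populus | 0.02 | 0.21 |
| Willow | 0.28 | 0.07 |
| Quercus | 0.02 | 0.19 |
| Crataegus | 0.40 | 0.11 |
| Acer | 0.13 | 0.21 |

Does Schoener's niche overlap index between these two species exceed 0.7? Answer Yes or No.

No

Σ|p₁ᵢ − p₂ᵢ| = 0.06 + 0.19 + 0.21 + 0.17 + 0.29 + 0.08 = 1.00
D = 1 − ½ × 1.00 = 1 − 0.500 = 0.5000
D = 0.5000 < 0.7 → No.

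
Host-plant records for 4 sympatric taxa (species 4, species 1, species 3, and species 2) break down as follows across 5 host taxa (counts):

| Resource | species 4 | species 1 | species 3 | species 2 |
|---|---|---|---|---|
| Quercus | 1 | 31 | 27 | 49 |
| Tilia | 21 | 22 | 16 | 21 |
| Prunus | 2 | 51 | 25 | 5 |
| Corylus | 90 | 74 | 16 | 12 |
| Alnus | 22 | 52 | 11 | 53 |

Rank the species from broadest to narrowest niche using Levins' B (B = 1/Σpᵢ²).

Proportions for species 4 (n=136): 1/136=0.0074, 21/136=0.1544, 2/136=0.0147, 90/136=0.6618, 22/136=0.1618
Proportions for species 1 (n=230): 31/230=0.1348, 22/230=0.0957, 51/230=0.2217, 74/230=0.3217, 52/230=0.2261
Proportions for species 3 (n=95): 27/95=0.2842, 16/95=0.1684, 25/95=0.2632, 16/95=0.1684, 11/95=0.1158
Proportions for species 2 (n=140): 49/140=0.3500, 21/140=0.1500, 5/140=0.0357, 12/140=0.0857, 53/140=0.3786
Σp_4ᵢ² = 0.0074² + 0.1544² + 0.0147² + 0.6618² + 0.1618² = 0.000055 + 0.023839 + 0.000216 + 0.437979 + 0.026179 = 0.488268
B_4 = 1 / 0.488268 = 2.0481
Σp_1ᵢ² = 0.1348² + 0.0957² + 0.2217² + 0.3217² + 0.2261² = 0.018171 + 0.009158 + 0.049151 + 0.103491 + 0.051121 = 0.231092
B_1 = 1 / 0.231092 = 4.3273
Σp_3ᵢ² = 0.2842² + 0.1684² + 0.2632² + 0.1684² + 0.1158² = 0.080770 + 0.028359 + 0.069274 + 0.028359 + 0.013410 = 0.220172
B_3 = 1 / 0.220172 = 4.5419
Σp_2ᵢ² = 0.3500² + 0.1500² + 0.0357² + 0.0857² + 0.3786² = 0.122500 + 0.022500 + 0.001274 + 0.007344 + 0.143338 = 0.296956
B_2 = 1 / 0.296956 = 3.3675
Ranking by B (broadest → narrowest): species 3 (4.54) > species 1 (4.33) > species 2 (3.37) > species 4 (2.05)

species 3 > species 1 > species 2 > species 4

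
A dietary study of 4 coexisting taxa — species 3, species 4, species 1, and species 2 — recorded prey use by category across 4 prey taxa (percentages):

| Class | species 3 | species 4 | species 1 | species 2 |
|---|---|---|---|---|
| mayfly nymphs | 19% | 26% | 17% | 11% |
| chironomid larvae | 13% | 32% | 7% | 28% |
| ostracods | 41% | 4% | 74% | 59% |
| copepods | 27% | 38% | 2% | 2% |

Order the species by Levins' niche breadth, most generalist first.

Convert percentages to proportions (divide by 100).
Σp_3ᵢ² = 0.19² + 0.13² + 0.41² + 0.27² = 0.0361 + 0.0169 + 0.1681 + 0.0729 = 0.2940
B_3 = 1 / 0.2940 = 3.4014
Σp_4ᵢ² = 0.26² + 0.32² + 0.04² + 0.38² = 0.0676 + 0.1024 + 0.0016 + 0.1444 = 0.3160
B_4 = 1 / 0.3160 = 3.1646
Σp_1ᵢ² = 0.17² + 0.07² + 0.74² + 0.02² = 0.0289 + 0.0049 + 0.5476 + 0.0004 = 0.5818
B_1 = 1 / 0.5818 = 1.7188
Σp_2ᵢ² = 0.11² + 0.28² + 0.59² + 0.02² = 0.0121 + 0.0784 + 0.3481 + 0.0004 = 0.4390
B_2 = 1 / 0.4390 = 2.2779
Ranking by B (broadest → narrowest): species 3 (3.40) > species 4 (3.16) > species 2 (2.28) > species 1 (1.72)

species 3 > species 4 > species 2 > species 1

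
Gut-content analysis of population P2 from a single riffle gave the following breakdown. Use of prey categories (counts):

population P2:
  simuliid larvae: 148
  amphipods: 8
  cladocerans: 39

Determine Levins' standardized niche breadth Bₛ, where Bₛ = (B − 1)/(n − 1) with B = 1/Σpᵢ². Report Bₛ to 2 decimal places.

0.31

Proportions for population P2 (n=195): 148/195=0.7590, 8/195=0.0410, 39/195=0.2000
Σpᵢ² = 0.7590² + 0.0410² + 0.2000² = 0.576081 + 0.001681 + 0.040000 = 0.617762
B = 1 / 0.617762 = 1.6187
Bₛ = (B − 1)/(n − 1) = (1.6187 − 1)/(3 − 1) = 0.6187/2 = 0.3094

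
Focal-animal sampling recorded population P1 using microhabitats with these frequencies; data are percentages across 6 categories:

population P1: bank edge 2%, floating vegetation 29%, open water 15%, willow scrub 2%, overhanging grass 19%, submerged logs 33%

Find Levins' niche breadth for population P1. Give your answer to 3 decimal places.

3.962

Convert percentages to proportions (divide by 100).
Σpᵢ² = 0.02² + 0.29² + 0.15² + 0.02² + 0.19² + 0.33² = 0.0004 + 0.0841 + 0.0225 + 0.0004 + 0.0361 + 0.1089 = 0.2524
B = 1 / 0.2524 = 3.96197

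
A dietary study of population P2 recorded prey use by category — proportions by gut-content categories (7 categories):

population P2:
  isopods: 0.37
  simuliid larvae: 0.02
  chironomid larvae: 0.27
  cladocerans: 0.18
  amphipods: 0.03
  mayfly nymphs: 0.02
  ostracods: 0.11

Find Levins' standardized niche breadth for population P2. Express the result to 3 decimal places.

Σpᵢ² = 0.37² + 0.02² + 0.27² + 0.18² + 0.03² + 0.02² + 0.11² = 0.1369 + 0.0004 + 0.0729 + 0.0324 + 0.0009 + 0.0004 + 0.0121 = 0.2560
B = 1 / 0.2560 = 3.90625
Bₛ = (B − 1)/(n − 1) = (3.90625 − 1)/(7 − 1) = 2.90625/6 = 0.48438

0.484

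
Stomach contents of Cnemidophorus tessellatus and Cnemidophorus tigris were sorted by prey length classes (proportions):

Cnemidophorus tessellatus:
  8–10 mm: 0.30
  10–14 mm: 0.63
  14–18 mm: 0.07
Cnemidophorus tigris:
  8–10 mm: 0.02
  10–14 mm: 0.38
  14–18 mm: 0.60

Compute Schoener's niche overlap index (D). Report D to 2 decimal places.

Σ|p₁ᵢ − p₂ᵢ| = 0.28 + 0.25 + 0.53 = 1.06
D = 1 − ½ × 1.06 = 1 − 0.530 = 0.4700

0.47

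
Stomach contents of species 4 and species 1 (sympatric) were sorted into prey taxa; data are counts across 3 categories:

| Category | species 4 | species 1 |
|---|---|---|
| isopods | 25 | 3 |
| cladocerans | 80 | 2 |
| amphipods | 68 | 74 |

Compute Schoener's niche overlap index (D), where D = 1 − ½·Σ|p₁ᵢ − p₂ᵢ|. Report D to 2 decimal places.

0.46

Proportions for species 4 (n=173): 25/173=0.1445, 80/173=0.4624, 68/173=0.3931
Proportions for species 1 (n=79): 3/79=0.0380, 2/79=0.0253, 74/79=0.9367
Σ|p₁ᵢ − p₂ᵢ| = 0.1065 + 0.4371 + 0.5436 = 1.0872
D = 1 − ½ × 1.0872 = 1 − 0.54360 = 0.45640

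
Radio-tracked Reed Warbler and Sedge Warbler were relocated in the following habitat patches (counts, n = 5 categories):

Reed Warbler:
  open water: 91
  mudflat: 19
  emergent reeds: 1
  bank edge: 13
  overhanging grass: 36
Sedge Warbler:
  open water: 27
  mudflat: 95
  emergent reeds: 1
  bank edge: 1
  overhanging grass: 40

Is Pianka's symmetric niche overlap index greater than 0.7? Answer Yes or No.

Proportions for Reed Warbler (n=160): 91/160=0.5688, 19/160=0.1188, 1/160=0.0063, 13/160=0.0813, 36/160=0.2250
Proportions for Sedge Warbler (n=164): 27/164=0.1646, 95/164=0.5793, 1/164=0.0061, 1/164=0.0061, 40/164=0.2439
Σ p₁ᵢp₂ᵢ = 0.093624 + 0.068821 + 0.000038 + 0.000496 + 0.054878 = 0.217857
Σp_1ᵢ² = 0.5688² + 0.1188² + 0.0063² + 0.0813² + 0.2250² = 0.323533 + 0.014113 + 0.000040 + 0.006610 + 0.050625 = 0.394921
Σp_2ᵢ² = 0.1646² + 0.5793² + 0.0061² + 0.0061² + 0.2439² = 0.027093 + 0.335588 + 0.000037 + 0.000037 + 0.059487 = 0.422242
O = 0.217857 / √(0.394921 × 0.422242) = 0.217857 / 0.4083531 = 0.5335
O = 0.5335 < 0.7 → No.

No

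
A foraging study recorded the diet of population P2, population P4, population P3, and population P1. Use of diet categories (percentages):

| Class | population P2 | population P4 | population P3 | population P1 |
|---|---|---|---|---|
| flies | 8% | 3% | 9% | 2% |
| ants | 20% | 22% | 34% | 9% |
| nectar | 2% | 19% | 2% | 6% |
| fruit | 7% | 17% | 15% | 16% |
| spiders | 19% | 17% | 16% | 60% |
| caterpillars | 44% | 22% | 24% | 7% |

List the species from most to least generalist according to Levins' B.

population P4 > population P3 > population P2 > population P1

Convert percentages to proportions (divide by 100).
Σp_P2ᵢ² = 0.08² + 0.20² + 0.02² + 0.07² + 0.19² + 0.44² = 0.0064 + 0.0400 + 0.0004 + 0.0049 + 0.0361 + 0.1936 = 0.2814
B_P2 = 1 / 0.2814 = 3.5537
Σp_P4ᵢ² = 0.03² + 0.22² + 0.19² + 0.17² + 0.17² + 0.22² = 0.0009 + 0.0484 + 0.0361 + 0.0289 + 0.0289 + 0.0484 = 0.1916
B_P4 = 1 / 0.1916 = 5.2192
Σp_P3ᵢ² = 0.09² + 0.34² + 0.02² + 0.15² + 0.16² + 0.24² = 0.0081 + 0.1156 + 0.0004 + 0.0225 + 0.0256 + 0.0576 = 0.2298
B_P3 = 1 / 0.2298 = 4.3516
Σp_P1ᵢ² = 0.02² + 0.09² + 0.06² + 0.16² + 0.60² + 0.07² = 0.0004 + 0.0081 + 0.0036 + 0.0256 + 0.3600 + 0.0049 = 0.4026
B_P1 = 1 / 0.4026 = 2.4839
Ranking by B (broadest → narrowest): population P4 (5.22) > population P3 (4.35) > population P2 (3.55) > population P1 (2.48)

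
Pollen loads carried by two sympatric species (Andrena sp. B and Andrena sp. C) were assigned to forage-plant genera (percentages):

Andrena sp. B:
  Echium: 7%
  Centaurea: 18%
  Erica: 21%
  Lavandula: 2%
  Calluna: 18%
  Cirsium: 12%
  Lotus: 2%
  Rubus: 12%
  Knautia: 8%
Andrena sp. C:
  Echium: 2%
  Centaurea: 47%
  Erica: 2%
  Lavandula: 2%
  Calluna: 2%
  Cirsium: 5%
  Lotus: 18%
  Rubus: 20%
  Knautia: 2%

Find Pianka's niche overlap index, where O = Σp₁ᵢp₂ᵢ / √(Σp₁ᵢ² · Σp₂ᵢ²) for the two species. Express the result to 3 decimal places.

0.613

Convert percentages to proportions (divide by 100).
Σ p₁ᵢp₂ᵢ = 0.0014 + 0.0846 + 0.0042 + 0.0004 + 0.0036 + 0.0060 + 0.0036 + 0.0240 + 0.0016 = 0.1294
Σp_1ᵢ² = 0.07² + 0.18² + 0.21² + 0.02² + 0.18² + 0.12² + 0.02² + 0.12² + 0.08² = 0.0049 + 0.0324 + 0.0441 + 0.0004 + 0.0324 + 0.0144 + 0.0004 + 0.0144 + 0.0064 = 0.1498
Σp_2ᵢ² = 0.02² + 0.47² + 0.02² + 0.02² + 0.02² + 0.05² + 0.18² + 0.20² + 0.02² = 0.0004 + 0.2209 + 0.0004 + 0.0004 + 0.0004 + 0.0025 + 0.0324 + 0.0400 + 0.0004 = 0.2978
O = 0.1294 / √(0.1498 × 0.2978) = 0.1294 / 0.211212 = 0.61265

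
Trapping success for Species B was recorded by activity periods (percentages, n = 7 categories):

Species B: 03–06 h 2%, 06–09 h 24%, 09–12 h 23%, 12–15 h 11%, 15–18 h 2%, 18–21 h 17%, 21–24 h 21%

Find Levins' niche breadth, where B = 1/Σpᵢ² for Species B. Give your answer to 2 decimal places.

5.09

Convert percentages to proportions (divide by 100).
Σpᵢ² = 0.02² + 0.24² + 0.23² + 0.11² + 0.02² + 0.17² + 0.21² = 0.0004 + 0.0576 + 0.0529 + 0.0121 + 0.0004 + 0.0289 + 0.0441 = 0.1964
B = 1 / 0.1964 = 5.0916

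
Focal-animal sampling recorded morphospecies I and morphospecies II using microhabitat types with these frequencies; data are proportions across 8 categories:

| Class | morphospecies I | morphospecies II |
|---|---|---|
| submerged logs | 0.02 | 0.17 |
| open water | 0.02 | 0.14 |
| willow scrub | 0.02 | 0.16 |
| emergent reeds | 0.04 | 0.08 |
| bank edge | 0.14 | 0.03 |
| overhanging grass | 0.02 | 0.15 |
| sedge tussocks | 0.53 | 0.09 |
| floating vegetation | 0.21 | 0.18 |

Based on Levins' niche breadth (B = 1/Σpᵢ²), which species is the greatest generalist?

morphospecies II

Σp_Iᵢ² = 0.02² + 0.02² + 0.02² + 0.04² + 0.14² + 0.02² + 0.53² + 0.21² = 0.0004 + 0.0004 + 0.0004 + 0.0016 + 0.0196 + 0.0004 + 0.2809 + 0.0441 = 0.3478
B_I = 1 / 0.3478 = 2.8752
Σp_IIᵢ² = 0.17² + 0.14² + 0.16² + 0.08² + 0.03² + 0.15² + 0.09² + 0.18² = 0.0289 + 0.0196 + 0.0256 + 0.0064 + 0.0009 + 0.0225 + 0.0081 + 0.0324 = 0.1444
B_II = 1 / 0.1444 = 6.9252
Highest B → broadest niche (most generalist): morphospecies II (B = 6.93).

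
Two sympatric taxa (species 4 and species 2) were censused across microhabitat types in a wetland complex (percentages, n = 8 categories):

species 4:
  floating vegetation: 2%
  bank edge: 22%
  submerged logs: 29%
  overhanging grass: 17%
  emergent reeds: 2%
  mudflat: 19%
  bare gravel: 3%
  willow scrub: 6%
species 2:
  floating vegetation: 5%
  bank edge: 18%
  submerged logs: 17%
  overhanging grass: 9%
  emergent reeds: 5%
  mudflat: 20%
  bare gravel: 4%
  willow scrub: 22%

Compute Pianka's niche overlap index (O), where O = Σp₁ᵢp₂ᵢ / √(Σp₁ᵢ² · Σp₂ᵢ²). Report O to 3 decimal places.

0.869

Convert percentages to proportions (divide by 100).
Σ p₁ᵢp₂ᵢ = 0.0010 + 0.0396 + 0.0493 + 0.0153 + 0.0010 + 0.0380 + 0.0012 + 0.0132 = 0.1586
Σp_1ᵢ² = 0.02² + 0.22² + 0.29² + 0.17² + 0.02² + 0.19² + 0.03² + 0.06² = 0.0004 + 0.0484 + 0.0841 + 0.0289 + 0.0004 + 0.0361 + 0.0009 + 0.0036 = 0.2028
Σp_2ᵢ² = 0.05² + 0.18² + 0.17² + 0.09² + 0.05² + 0.20² + 0.04² + 0.22² = 0.0025 + 0.0324 + 0.0289 + 0.0081 + 0.0025 + 0.0400 + 0.0016 + 0.0484 = 0.1644
O = 0.1586 / √(0.2028 × 0.1644) = 0.1586 / 0.182593 = 0.86860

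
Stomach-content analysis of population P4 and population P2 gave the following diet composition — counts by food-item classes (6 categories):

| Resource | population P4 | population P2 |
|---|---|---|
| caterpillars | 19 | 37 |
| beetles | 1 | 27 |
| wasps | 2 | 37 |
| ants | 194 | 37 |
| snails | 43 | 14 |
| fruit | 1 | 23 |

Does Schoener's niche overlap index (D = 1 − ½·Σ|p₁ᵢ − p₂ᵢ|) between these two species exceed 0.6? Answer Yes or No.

No

Proportions for population P4 (n=260): 19/260=0.0731, 1/260=0.0038, 2/260=0.0077, 194/260=0.7462, 43/260=0.1654, 1/260=0.0038
Proportions for population P2 (n=175): 37/175=0.2114, 27/175=0.1543, 37/175=0.2114, 37/175=0.2114, 14/175=0.0800, 23/175=0.1314
Σ|p₁ᵢ − p₂ᵢ| = 0.1383 + 0.1505 + 0.2037 + 0.5348 + 0.0854 + 0.1276 = 1.2403
D = 1 − ½ × 1.2403 = 1 − 0.62015 = 0.37985
D = 0.37985 < 0.6 → No.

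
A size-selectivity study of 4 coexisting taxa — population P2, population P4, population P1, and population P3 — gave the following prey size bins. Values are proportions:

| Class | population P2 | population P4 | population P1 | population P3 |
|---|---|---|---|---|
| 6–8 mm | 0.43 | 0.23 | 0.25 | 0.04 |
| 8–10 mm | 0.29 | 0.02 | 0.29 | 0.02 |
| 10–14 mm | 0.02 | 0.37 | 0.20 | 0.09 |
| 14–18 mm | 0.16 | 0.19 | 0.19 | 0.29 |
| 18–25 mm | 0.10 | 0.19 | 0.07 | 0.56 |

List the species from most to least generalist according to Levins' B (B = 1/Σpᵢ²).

Σp_P2ᵢ² = 0.43² + 0.29² + 0.02² + 0.16² + 0.10² = 0.1849 + 0.0841 + 0.0004 + 0.0256 + 0.0100 = 0.3050
B_P2 = 1 / 0.3050 = 3.2787
Σp_P4ᵢ² = 0.23² + 0.02² + 0.37² + 0.19² + 0.19² = 0.0529 + 0.0004 + 0.1369 + 0.0361 + 0.0361 = 0.2624
B_P4 = 1 / 0.2624 = 3.8110
Σp_P1ᵢ² = 0.25² + 0.29² + 0.20² + 0.19² + 0.07² = 0.0625 + 0.0841 + 0.0400 + 0.0361 + 0.0049 = 0.2276
B_P1 = 1 / 0.2276 = 4.3937
Σp_P3ᵢ² = 0.04² + 0.02² + 0.09² + 0.29² + 0.56² = 0.0016 + 0.0004 + 0.0081 + 0.0841 + 0.3136 = 0.4078
B_P3 = 1 / 0.4078 = 2.4522
Ranking by B (broadest → narrowest): population P1 (4.39) > population P4 (3.81) > population P2 (3.28) > population P3 (2.45)

population P1 > population P4 > population P2 > population P3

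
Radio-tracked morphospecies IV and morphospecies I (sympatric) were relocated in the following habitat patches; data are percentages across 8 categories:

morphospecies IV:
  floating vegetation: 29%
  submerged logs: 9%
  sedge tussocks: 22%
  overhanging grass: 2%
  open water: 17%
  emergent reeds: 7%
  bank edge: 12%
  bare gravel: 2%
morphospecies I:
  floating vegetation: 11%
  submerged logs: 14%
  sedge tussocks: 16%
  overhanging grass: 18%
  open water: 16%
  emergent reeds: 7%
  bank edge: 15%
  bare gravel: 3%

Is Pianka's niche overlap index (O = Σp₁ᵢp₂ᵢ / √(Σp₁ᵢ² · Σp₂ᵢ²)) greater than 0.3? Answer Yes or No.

Yes

Convert percentages to proportions (divide by 100).
Σ p₁ᵢp₂ᵢ = 0.0319 + 0.0126 + 0.0352 + 0.0036 + 0.0272 + 0.0049 + 0.0180 + 0.0006 = 0.1340
Σp_1ᵢ² = 0.29² + 0.09² + 0.22² + 0.02² + 0.17² + 0.07² + 0.12² + 0.02² = 0.0841 + 0.0081 + 0.0484 + 0.0004 + 0.0289 + 0.0049 + 0.0144 + 0.0004 = 0.1896
Σp_2ᵢ² = 0.11² + 0.14² + 0.16² + 0.18² + 0.16² + 0.07² + 0.15² + 0.03² = 0.0121 + 0.0196 + 0.0256 + 0.0324 + 0.0256 + 0.0049 + 0.0225 + 0.0009 = 0.1436
O = 0.1340 / √(0.1896 × 0.1436) = 0.1340 / 0.16500 = 0.8121
O = 0.8121 > 0.3 → Yes.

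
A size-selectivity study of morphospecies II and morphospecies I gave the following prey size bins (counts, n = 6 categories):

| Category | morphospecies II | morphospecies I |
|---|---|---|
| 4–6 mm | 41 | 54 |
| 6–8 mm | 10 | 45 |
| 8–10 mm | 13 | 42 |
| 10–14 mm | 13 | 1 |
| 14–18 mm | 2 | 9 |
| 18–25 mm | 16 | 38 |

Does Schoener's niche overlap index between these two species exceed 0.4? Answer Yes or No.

Yes

Proportions for morphospecies II (n=95): 41/95=0.4316, 10/95=0.1053, 13/95=0.1368, 13/95=0.1368, 2/95=0.0211, 16/95=0.1684
Proportions for morphospecies I (n=189): 54/189=0.2857, 45/189=0.2381, 42/189=0.2222, 1/189=0.0053, 9/189=0.0476, 38/189=0.2011
Σ|p₁ᵢ − p₂ᵢ| = 0.1459 + 0.1328 + 0.0854 + 0.1315 + 0.0265 + 0.0327 = 0.5548
D = 1 − ½ × 0.5548 = 1 − 0.27740 = 0.72260
D = 0.72260 > 0.4 → Yes.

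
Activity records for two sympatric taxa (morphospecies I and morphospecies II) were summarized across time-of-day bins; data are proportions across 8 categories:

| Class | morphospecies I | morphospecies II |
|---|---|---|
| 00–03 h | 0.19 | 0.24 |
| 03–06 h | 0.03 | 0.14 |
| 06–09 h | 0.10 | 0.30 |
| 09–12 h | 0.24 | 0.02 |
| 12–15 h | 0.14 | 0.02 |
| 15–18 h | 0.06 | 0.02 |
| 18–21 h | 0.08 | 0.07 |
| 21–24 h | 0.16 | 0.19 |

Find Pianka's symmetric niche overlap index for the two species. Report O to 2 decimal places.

Σ p₁ᵢp₂ᵢ = 0.0456 + 0.0042 + 0.0300 + 0.0048 + 0.0028 + 0.0012 + 0.0056 + 0.0304 = 0.1246
Σp_1ᵢ² = 0.19² + 0.03² + 0.10² + 0.24² + 0.14² + 0.06² + 0.08² + 0.16² = 0.0361 + 0.0009 + 0.0100 + 0.0576 + 0.0196 + 0.0036 + 0.0064 + 0.0256 = 0.1598
Σp_2ᵢ² = 0.24² + 0.14² + 0.30² + 0.02² + 0.02² + 0.02² + 0.07² + 0.19² = 0.0576 + 0.0196 + 0.0900 + 0.0004 + 0.0004 + 0.0004 + 0.0049 + 0.0361 = 0.2094
O = 0.1246 / √(0.1598 × 0.2094) = 0.1246 / 0.18293 = 0.6811

0.68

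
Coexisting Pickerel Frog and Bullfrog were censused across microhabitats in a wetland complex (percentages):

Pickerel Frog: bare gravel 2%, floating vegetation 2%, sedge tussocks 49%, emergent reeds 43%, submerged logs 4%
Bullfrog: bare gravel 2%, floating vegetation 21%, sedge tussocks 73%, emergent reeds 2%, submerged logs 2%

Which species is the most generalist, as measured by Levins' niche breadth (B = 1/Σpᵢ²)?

Convert percentages to proportions (divide by 100).
Σp_Frogᵢ² = 0.02² + 0.02² + 0.49² + 0.43² + 0.04² = 0.0004 + 0.0004 + 0.2401 + 0.1849 + 0.0016 = 0.4274
B_Frog = 1 / 0.4274 = 2.3397
Σp_Bullᵢ² = 0.02² + 0.21² + 0.73² + 0.02² + 0.02² = 0.0004 + 0.0441 + 0.5329 + 0.0004 + 0.0004 = 0.5782
B_Bull = 1 / 0.5782 = 1.7295
Highest B → broadest niche (most generalist): Pickerel Frog (B = 2.34).

Pickerel Frog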